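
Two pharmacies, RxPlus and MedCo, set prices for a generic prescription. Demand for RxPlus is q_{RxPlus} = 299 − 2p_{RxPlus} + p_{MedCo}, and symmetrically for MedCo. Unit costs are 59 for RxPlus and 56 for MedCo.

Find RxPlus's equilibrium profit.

12672.32

RxPlus's profit: π = (p_{RxPlus} − 59)(299 − 2p_{RxPlus} + p_{MedCo}).
∂π/∂p_{RxPlus} = 417 − 4p_{RxPlus} + p_{MedCo} = 0 ⇒ p_{RxPlus} = 104.25 + 0.25p_{MedCo}.
Similarly p_{MedCo} = 102.75 + 0.25p_{RxPlus}.
Solving the two reaction functions simultaneously: (1 − (0.25)(0.25))p_{RxPlus} = 104.25 + 0.25·102.75, so 0.9375p_{RxPlus} = 129.9375 and p_{RxPlus} = 138.6.
Then p_{MedCo} = 102.75 + 0.25·138.6 = 137.4.
q_{RxPlus} = 299 − 2·138.6 + 137.4 = 159.2.
Profit = (138.6 − 59)·159.2 = 12672.32.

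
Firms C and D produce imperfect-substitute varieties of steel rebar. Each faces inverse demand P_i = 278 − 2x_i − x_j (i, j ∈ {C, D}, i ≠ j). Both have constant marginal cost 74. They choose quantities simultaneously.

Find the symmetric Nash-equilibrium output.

Firm C's profit: π = x_C(278 − 2x_C − x_D) − 74x_C.
∂π/∂x_C = 204 − 4x_C − x_D = 0 ⇒ x_C = 51 − 0.25x_D.
Setting x_C = x_D in the reaction function: x_C = 51 − 0.25x_C, so x_C = 51 / 1.25 = 40.8.

40.8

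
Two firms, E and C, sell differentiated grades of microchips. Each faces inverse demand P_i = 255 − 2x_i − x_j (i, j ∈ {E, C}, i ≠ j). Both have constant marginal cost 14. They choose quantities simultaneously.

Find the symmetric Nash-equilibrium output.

Firm E's profit: π = x_E(255 − 2x_E − x_C) − 14x_E.
∂π/∂x_E = 241 − 4x_E − x_C = 0 ⇒ x_E = 60.25 − 0.25x_C.
The game is symmetric, so in equilibrium x_C = x_E: the reaction function gives 1.25x_E = 60.25, hence x_E = 48.2.

48.2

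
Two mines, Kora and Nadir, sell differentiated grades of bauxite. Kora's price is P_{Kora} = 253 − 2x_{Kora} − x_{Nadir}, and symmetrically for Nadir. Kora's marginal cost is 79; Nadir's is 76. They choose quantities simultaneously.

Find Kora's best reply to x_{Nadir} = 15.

39.75

Mine Kora's profit: π = x_{Kora}(253 − 2x_{Kora} − x_{Nadir}) − 79x_{Kora}.
∂π/∂x_{Kora} = 174 − 4x_{Kora} − x_{Nadir} = 0 ⇒ x_{Kora} = 43.5 − 0.25x_{Nadir}.
At x_{Nadir} = 15: x_{Kora} = 43.5 − 0.25·15 = 39.75.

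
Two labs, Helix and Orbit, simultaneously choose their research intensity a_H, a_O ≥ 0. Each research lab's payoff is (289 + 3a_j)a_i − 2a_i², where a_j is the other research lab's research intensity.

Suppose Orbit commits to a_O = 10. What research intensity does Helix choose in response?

79.75

Helix's payoff is (289 + 3a_O)a_H − 2a_H².
∂π/∂a_H = 289 + 3a_O − 4a_H = 0, so a_H = 72.25 + 0.75a_O.
At a_O = 10: a_H = 72.25 + 0.75·10 = 79.75.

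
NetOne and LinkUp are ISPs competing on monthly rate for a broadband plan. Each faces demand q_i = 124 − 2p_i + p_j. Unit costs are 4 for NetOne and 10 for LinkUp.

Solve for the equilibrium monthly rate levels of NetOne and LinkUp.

NetOne's profit: π = (p_{NetOne} − 4)(124 − 2p_{NetOne} + p_{LinkUp}).
∂π/∂p_{NetOne} = 132 − 4p_{NetOne} + p_{LinkUp} = 0 ⇒ p_{NetOne} = 33 + 0.25p_{LinkUp}.
Similarly p_{LinkUp} = 36 + 0.25p_{NetOne}.
Plugging p_{LinkUp} into NetOne's best response: p_{NetOne} = 33 + 0.25(36 + 0.25p_{NetOne}) ⇒ 0.9375p_{NetOne} = 42, so p_{NetOne} = 44.8.
Then p_{LinkUp} = 36 + 0.25·44.8 = 47.2.

44.8, 47.2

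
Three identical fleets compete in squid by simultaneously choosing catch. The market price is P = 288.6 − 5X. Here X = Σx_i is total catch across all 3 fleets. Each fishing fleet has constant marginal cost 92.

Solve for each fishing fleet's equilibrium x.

A representative fishing fleet's profit is π_i = x_i(288.6 − 5X) − 92x_i, with X = x_i + Σ_{j≠i} x_j.
First-order condition: 196.6 − 10x_i − 5Σ_{j≠i} x_j = 0.
In a symmetric equilibrium every fishing fleet chooses the same x, so Σ_{j≠i} x_j = 2x. The condition becomes 196.6 − 20x = 0, giving x = 196.6/20 = 9.83.

9.83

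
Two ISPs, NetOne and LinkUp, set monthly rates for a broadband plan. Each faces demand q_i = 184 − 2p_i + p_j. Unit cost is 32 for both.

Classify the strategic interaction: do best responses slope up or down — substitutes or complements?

NetOne's profit: π = (p_{NetOne} − 32)(184 − 2p_{NetOne} + p_{LinkUp}).
∂π/∂p_{NetOne} = 248 − 4p_{NetOne} + p_{LinkUp} = 0 ⇒ p_{NetOne} = 62 + 0.25p_{LinkUp}.
The best-response slope dp_{NetOne}/dp_{LinkUp} = 0.25 > 0: the reaction function is upward-sloping, so the choices are strategic complements.

strategic complements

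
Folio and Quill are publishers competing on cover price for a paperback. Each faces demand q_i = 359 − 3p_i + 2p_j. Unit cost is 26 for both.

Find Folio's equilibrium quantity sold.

Folio's profit: π = (p_{Folio} − 26)(359 − 3p_{Folio} + 2p_{Quill}).
∂π/∂p_{Folio} = 437 − 6p_{Folio} + 2p_{Quill} = 0 ⇒ p_{Folio} = 437/6 + (1/3)p_{Quill}.
By symmetry p_{Quill} = p_{Folio}; substituting into the reaction function, (2/3)p_{Folio} = 437/6 and p_{Folio} = 109.25.
q_{Folio} = 359 − 3·109.25 + 2·109.25 = 249.75.

249.75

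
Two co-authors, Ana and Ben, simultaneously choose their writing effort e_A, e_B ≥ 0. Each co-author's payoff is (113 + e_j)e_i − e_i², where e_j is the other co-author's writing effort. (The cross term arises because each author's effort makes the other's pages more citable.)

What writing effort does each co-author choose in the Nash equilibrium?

113

Ana's payoff is (113 + e_B)e_A − e_A².
∂π/∂e_A = 113 + e_B − 2e_A = 0, so e_A = 56.5 + 0.5e_B.
The game is symmetric, so in equilibrium e_B = e_A: the reaction function gives 0.5e_A = 56.5, hence e_A = 113.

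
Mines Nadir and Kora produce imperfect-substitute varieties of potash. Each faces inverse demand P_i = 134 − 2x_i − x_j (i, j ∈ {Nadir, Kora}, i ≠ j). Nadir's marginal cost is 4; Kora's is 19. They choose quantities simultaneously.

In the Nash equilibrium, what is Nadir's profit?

Mine Nadir's profit: π = x_{Nadir}(134 − 2x_{Nadir} − x_{Kora}) − 4x_{Nadir}.
∂π/∂x_{Nadir} = 130 − 4x_{Nadir} − x_{Kora} = 0 ⇒ x_{Nadir} = 32.5 − 0.25x_{Kora}.
Similarly x_{Kora} = 28.75 − 0.25x_{Nadir}.
Substituting the second reaction function into the first: x_{Nadir} = 32.5 − 0.25(28.75 − 0.25x_{Nadir}), which gives 0.9375x_{Nadir} = 25.3125 ⇒ x_{Nadir} = 27.
Then x_{Kora} = 28.75 − 0.25·27 = 22.
P_{Nadir} = 134 − 2·27 − 22 = 58.
Profit = (58 − 4)·27 = 1458.

1458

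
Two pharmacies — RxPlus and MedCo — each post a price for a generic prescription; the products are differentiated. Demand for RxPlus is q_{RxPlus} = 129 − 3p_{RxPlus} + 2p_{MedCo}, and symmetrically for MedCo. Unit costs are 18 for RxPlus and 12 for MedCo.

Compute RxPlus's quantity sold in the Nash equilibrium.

RxPlus's profit: π = (p_{RxPlus} − 18)(129 − 3p_{RxPlus} + 2p_{MedCo}).
∂π/∂p_{RxPlus} = 183 − 6p_{RxPlus} + 2p_{MedCo} = 0 ⇒ p_{RxPlus} = 30.5 + (1/3)p_{MedCo}.
Similarly p_{MedCo} = 27.5 + (1/3)p_{RxPlus}.
Substituting the second reaction function into the first: p_{RxPlus} = 30.5 + (1/3)(27.5 + (1/3)p_{RxPlus}), which gives (8/9)p_{RxPlus} = 119/3 ⇒ p_{RxPlus} = 44.625.
Then p_{MedCo} = 27.5 + (1/3)·44.625 = 42.375.
q_{RxPlus} = 129 − 3·44.625 + 2·42.375 = 79.875.

79.875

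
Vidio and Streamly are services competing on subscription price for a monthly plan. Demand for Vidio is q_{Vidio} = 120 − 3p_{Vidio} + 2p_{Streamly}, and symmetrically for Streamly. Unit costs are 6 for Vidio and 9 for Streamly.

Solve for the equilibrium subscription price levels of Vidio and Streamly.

35.0625, 36.1875

Vidio's profit: π = (p_{Vidio} − 6)(120 − 3p_{Vidio} + 2p_{Streamly}).
∂π/∂p_{Vidio} = 138 − 6p_{Vidio} + 2p_{Streamly} = 0 ⇒ p_{Vidio} = 23 + (1/3)p_{Streamly}.
Similarly p_{Streamly} = 24.5 + (1/3)p_{Vidio}.
Plugging p_{Streamly} into Vidio's best response: p_{Vidio} = 23 + (1/3)(24.5 + (1/3)p_{Vidio}) ⇒ (8/9)p_{Vidio} = 187/6, so p_{Vidio} = 35.0625.
Then p_{Streamly} = 24.5 + (1/3)·35.0625 = 36.1875.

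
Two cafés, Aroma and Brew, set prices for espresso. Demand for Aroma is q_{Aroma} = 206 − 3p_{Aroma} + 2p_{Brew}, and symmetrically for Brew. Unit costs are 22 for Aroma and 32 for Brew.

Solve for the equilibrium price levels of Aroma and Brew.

Aroma's profit: π = (p_{Aroma} − 22)(206 − 3p_{Aroma} + 2p_{Brew}).
∂π/∂p_{Aroma} = 272 − 6p_{Aroma} + 2p_{Brew} = 0 ⇒ p_{Aroma} = 136/3 + (1/3)p_{Brew}.
Similarly p_{Brew} = 151/3 + (1/3)p_{Aroma}.
Substituting the second reaction function into the first: p_{Aroma} = 136/3 + (1/3)(151/3 + (1/3)p_{Aroma}), which gives (8/9)p_{Aroma} = 559/9 ⇒ p_{Aroma} = 69.875.
Then p_{Brew} = 151/3 + (1/3)·69.875 = 73.625.

69.875, 73.625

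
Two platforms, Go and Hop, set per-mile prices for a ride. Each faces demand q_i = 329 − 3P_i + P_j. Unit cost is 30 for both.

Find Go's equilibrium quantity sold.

Go's profit: π = (P_{Go} − 30)(329 − 3P_{Go} + P_{Hop}).
∂π/∂P_{Go} = 419 − 6P_{Go} + P_{Hop} = 0 ⇒ P_{Go} = 419/6 + (1/6)P_{Hop}.
Setting P_{Go} = P_{Hop} in the reaction function: P_{Go} = 419/6 + (1/6)P_{Go}, so P_{Go} = (419/6) / (5/6) = 83.8.
q_{Go} = 329 − 3·83.8 + 83.8 = 161.4.

161.4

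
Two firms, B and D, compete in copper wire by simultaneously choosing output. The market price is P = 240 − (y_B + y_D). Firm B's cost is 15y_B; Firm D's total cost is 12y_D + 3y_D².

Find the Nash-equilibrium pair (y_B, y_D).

Firm B's profit: π = y_B(240 − (y_B + y_D)) − 15y_B.
∂π/∂y_B = 225 − 2y_B − y_D = 0, so y_B = 112.5 − 0.5y_D.
For D: ∂π/∂y_D = 228 − 8y_D − y_B = 0 ⇒ y_D = 28.5 − 0.125y_B.
Substituting the second reaction function into the first: y_B = 112.5 − 0.5(28.5 − 0.125y_B), which gives 0.9375y_B = 98.25 ⇒ y_B = 104.8.
Then y_D = 28.5 − 0.125·104.8 = 15.4.

104.8, 15.4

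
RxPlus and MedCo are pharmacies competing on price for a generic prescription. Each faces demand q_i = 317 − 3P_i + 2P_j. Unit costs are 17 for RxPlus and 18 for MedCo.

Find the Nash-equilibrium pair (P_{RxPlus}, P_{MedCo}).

92.1875, 92.5625

RxPlus's profit: π = (P_{RxPlus} − 17)(317 − 3P_{RxPlus} + 2P_{MedCo}).
∂π/∂P_{RxPlus} = 368 − 6P_{RxPlus} + 2P_{MedCo} = 0 ⇒ P_{RxPlus} = 184/3 + (1/3)P_{MedCo}.
Similarly P_{MedCo} = 371/6 + (1/3)P_{RxPlus}.
Substituting the second reaction function into the first: P_{RxPlus} = 184/3 + (1/3)(371/6 + (1/3)P_{RxPlus}), which gives (8/9)P_{RxPlus} = 1475/18 ⇒ P_{RxPlus} = 92.1875.
Then P_{MedCo} = 371/6 + (1/3)·92.1875 = 92.5625.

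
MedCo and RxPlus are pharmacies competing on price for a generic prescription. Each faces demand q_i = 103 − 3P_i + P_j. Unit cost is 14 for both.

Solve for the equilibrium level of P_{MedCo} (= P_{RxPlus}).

MedCo's profit: π = (P_{MedCo} − 14)(103 − 3P_{MedCo} + P_{RxPlus}).
∂π/∂P_{MedCo} = 145 − 6P_{MedCo} + P_{RxPlus} = 0 ⇒ P_{MedCo} = 145/6 + (1/6)P_{RxPlus}.
Setting P_{MedCo} = P_{RxPlus} in the reaction function: P_{MedCo} = 145/6 + (1/6)P_{MedCo}, so P_{MedCo} = (145/6) / (5/6) = 29.

29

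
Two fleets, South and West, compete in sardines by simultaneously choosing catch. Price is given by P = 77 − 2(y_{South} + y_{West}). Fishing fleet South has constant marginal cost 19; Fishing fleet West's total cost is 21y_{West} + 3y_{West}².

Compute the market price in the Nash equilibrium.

Fishing fleet South's profit: π = y_{South}(77 − 2(y_{South} + y_{West})) − 19y_{South}.
∂π/∂y_{South} = 58 − 4y_{South} − 2y_{West} = 0, so y_{South} = 14.5 − 0.5y_{West}.
For West: ∂π/∂y_{West} = 56 − 10y_{West} − 2y_{South} = 0 ⇒ y_{West} = 5.6 − 0.2y_{South}.
Plugging y_{West} into South's best response: y_{South} = 14.5 − 0.5(5.6 − 0.2y_{South}) ⇒ 0.9y_{South} = 11.7, so y_{South} = 13.
Then y_{West} = 5.6 − 0.2·13 = 3.
Equilibrium price: P = 77 − 2·16 = 45.

45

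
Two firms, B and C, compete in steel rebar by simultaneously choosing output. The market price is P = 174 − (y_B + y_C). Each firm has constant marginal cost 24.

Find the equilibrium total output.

100

Firm B's profit: π = y_B(174 − (y_B + y_C)) − 24y_B.
∂π/∂y_B = 150 − 2y_B − y_C = 0, so y_B = 75 − 0.5y_C.
The game is symmetric, so in equilibrium y_C = y_B: the reaction function gives 1.5y_B = 75, hence y_B = 50.
Total output: 50 + 50 = 100.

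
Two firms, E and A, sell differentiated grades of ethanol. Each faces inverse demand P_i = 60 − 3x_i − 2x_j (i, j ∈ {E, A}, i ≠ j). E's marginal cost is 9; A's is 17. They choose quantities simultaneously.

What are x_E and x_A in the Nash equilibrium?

6.875, 4.875

Firm E's profit: π = x_E(60 − 3x_E − 2x_A) − 9x_E.
∂π/∂x_E = 51 − 6x_E − 2x_A = 0 ⇒ x_E = 8.5 − (1/3)x_A.
Similarly x_A = 43/6 − (1/3)x_E.
Plugging x_A into E's best response: x_E = 8.5 − (1/3)(43/6 − (1/3)x_E) ⇒ (8/9)x_E = 55/9, so x_E = 6.875.
Then x_A = 43/6 − (1/3)·6.875 = 4.875.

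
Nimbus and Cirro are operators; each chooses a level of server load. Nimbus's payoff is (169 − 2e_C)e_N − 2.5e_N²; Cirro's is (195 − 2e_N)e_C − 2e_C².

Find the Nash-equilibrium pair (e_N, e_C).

Expanding Nimbus's payoff: 169e_N − 2e_Ce_N − 2.5e_N².
∂π/∂e_N = 169 − 2e_C − 5e_N = 0, so e_N = 33.8 − 0.4e_C.
Likewise for Cirro: e_C = 48.75 − 0.5e_N.
Solving the two reaction functions simultaneously: (1 − (−0.4)(−0.5))e_N = 33.8 − 0.4·48.75, so 0.8e_N = 14.3 and e_N = 17.875.
Then e_C = 48.75 − 0.5·17.875 = 39.8125.

17.875, 39.8125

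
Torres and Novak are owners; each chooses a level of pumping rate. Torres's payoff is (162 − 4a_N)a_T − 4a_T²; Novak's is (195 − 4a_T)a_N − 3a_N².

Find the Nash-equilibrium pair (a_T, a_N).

6, 28.5

Expanding Torres's payoff: 162a_T − 4a_Na_T − 4a_T².
∂π/∂a_T = 162 − 4a_N − 8a_T = 0, so a_T = 20.25 − 0.5a_N.
Likewise for Novak: a_N = 32.5 − (2/3)a_T.
Solving the two reaction functions simultaneously: (1 − (−0.5)(−2/3))a_T = 20.25 − 0.5·32.5, so (2/3)a_T = 4 and a_T = 6.
Then a_N = 32.5 − (2/3)·6 = 28.5.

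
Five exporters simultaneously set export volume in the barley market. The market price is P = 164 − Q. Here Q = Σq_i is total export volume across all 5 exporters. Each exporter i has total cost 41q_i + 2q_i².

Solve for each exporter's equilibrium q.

A representative exporter's profit is π_i = q_i(164 − Q) − 41q_i − 2q_i², with Q = q_i + Σ_{j≠i} q_j.
First-order condition: 123 − 6q_i − Σ_{j≠i} q_j = 0.
In a symmetric equilibrium every exporter chooses the same q, so Σ_{j≠i} q_j = 4q. The condition becomes 123 − 10q = 0, giving q = 123/10 = 12.3.

12.3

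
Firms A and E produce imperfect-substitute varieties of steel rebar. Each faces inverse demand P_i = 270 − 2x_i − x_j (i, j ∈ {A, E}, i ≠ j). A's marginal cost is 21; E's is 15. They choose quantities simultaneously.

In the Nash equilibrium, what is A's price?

119.8

Firm A's profit: π = x_A(270 − 2x_A − x_E) − 21x_A.
∂π/∂x_A = 249 − 4x_A − x_E = 0 ⇒ x_A = 62.25 − 0.25x_E.
Similarly x_E = 63.75 − 0.25x_A.
Plugging x_E into A's best response: x_A = 62.25 − 0.25(63.75 − 0.25x_A) ⇒ 0.9375x_A = 46.3125, so x_A = 49.4.
Then x_E = 63.75 − 0.25·49.4 = 51.4.
P_A = 270 − 2·49.4 − 51.4 = 119.8.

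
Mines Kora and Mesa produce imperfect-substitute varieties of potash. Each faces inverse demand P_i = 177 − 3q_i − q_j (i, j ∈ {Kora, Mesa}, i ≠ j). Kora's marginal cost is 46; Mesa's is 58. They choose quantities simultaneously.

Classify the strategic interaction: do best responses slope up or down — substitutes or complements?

Mine Kora's profit: π = q_{Kora}(177 − 3q_{Kora} − q_{Mesa}) − 46q_{Kora}.
∂π/∂q_{Kora} = 131 − 6q_{Kora} − q_{Mesa} = 0 ⇒ q_{Kora} = 131/6 − (1/6)q_{Mesa}.
The best-response slope dq_{Kora}/dq_{Mesa} = −1/6 < 0: the reaction function is downward-sloping, so the choices are strategic substitutes.

strategic substitutes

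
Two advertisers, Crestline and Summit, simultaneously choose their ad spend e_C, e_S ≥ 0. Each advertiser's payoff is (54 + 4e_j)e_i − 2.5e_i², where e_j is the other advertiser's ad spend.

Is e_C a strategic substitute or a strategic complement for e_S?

strategic complements

Crestline's payoff is (54 + 4e_S)e_C − 2.5e_C².
∂π/∂e_C = 54 + 4e_S − 5e_C = 0, so e_C = 10.8 + 0.8e_S.
The best-response slope de_C/de_S = 0.8 > 0: the reaction function is upward-sloping, so the choices are strategic complements.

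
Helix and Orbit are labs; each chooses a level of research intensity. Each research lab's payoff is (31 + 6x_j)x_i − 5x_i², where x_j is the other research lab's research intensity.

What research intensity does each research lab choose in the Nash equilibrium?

7.75

Helix's payoff is (31 + 6x_O)x_H − 5x_H².
∂π/∂x_H = 31 + 6x_O − 10x_H = 0, so x_H = 3.1 + 0.6x_O.
Setting x_H = x_O in the reaction function: x_H = 3.1 + 0.6x_H, so x_H = 3.1 / 0.4 = 7.75.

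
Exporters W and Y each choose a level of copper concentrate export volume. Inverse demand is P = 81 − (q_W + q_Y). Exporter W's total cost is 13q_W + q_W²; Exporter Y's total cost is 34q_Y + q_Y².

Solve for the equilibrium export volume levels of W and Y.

Exporter W's profit: π = q_W(81 − (q_W + q_Y)) − 13q_W − q_W².
∂π/∂q_W = 68 − 4q_W − q_Y = 0, so q_W = 17 − 0.25q_Y.
By the same steps for Y: q_Y = 11.75 − 0.25q_W.
Substituting the second reaction function into the first: q_W = 17 − 0.25(11.75 − 0.25q_W), which gives 0.9375q_W = 14.0625 ⇒ q_W = 15.
Then q_Y = 11.75 − 0.25·15 = 8.

15, 8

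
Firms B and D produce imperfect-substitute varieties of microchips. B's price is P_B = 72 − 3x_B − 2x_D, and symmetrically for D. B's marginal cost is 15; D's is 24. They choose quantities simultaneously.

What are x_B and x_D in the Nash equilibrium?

7.6875, 5.4375

Firm B's profit: π = x_B(72 − 3x_B − 2x_D) − 15x_B.
∂π/∂x_B = 57 − 6x_B − 2x_D = 0 ⇒ x_B = 9.5 − (1/3)x_D.
Similarly x_D = 8 − (1/3)x_B.
Solving the two reaction functions simultaneously: (1 − (−1/3)(−1/3))x_B = 9.5 − (1/3)·8, so (8/9)x_B = 41/6 and x_B = 7.6875.
Then x_D = 8 − (1/3)·7.6875 = 5.4375.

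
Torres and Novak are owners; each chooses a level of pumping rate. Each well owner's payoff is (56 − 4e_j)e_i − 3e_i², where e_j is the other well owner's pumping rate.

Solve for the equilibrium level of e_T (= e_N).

5.6

Torres's payoff is (56 − 4e_N)e_T − 3e_T².
∂π/∂e_T = 56 − 4e_N − 6e_T = 0, so e_T = 28/3 − (2/3)e_N.
Setting e_T = e_N in the reaction function: e_T = 28/3 − (2/3)e_T, so e_T = (28/3) / (5/3) = 5.6.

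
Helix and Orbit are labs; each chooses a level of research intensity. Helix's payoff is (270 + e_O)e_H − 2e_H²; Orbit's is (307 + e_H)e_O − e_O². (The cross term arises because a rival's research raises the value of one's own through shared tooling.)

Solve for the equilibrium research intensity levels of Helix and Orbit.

121, 214

Expanding Helix's payoff: 270e_H + e_Oe_H − 2e_H².
∂π/∂e_H = 270 + e_O − 4e_H = 0, so e_H = 67.5 + 0.25e_O.
Likewise for Orbit: e_O = 153.5 + 0.5e_H.
Substituting the second reaction function into the first: e_H = 67.5 + 0.25(153.5 + 0.5e_H), which gives 0.875e_H = 105.875 ⇒ e_H = 121.
Then e_O = 153.5 + 0.5·121 = 214.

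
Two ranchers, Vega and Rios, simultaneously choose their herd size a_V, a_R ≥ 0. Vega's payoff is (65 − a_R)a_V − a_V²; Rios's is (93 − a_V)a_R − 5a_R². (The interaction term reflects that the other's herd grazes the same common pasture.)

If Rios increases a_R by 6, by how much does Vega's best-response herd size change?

Expanding Vega's payoff: 65a_V − a_Ra_V − a_V².
∂π/∂a_V = 65 − a_R − 2a_V = 0, so a_V = 32.5 − 0.5a_R.
The reaction-function slope is −0.5, so a 6-unit rise in a_R moves a_V by −0.5 × 6 = −3. Vega's best response falls — the actions are strategic substitutes.

-3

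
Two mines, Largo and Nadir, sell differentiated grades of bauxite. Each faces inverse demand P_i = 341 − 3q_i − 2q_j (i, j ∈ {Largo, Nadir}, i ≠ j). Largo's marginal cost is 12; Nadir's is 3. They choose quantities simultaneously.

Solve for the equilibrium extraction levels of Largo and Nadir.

Mine Largo's profit: π = q_{Largo}(341 − 3q_{Largo} − 2q_{Nadir}) − 12q_{Largo}.
∂π/∂q_{Largo} = 329 − 6q_{Largo} − 2q_{Nadir} = 0 ⇒ q_{Largo} = 329/6 − (1/3)q_{Nadir}.
Similarly q_{Nadir} = 169/3 − (1/3)q_{Largo}.
Plugging q_{Nadir} into Largo's best response: q_{Largo} = 329/6 − (1/3)(169/3 − (1/3)q_{Largo}) ⇒ (8/9)q_{Largo} = 649/18, so q_{Largo} = 40.5625.
Then q_{Nadir} = 169/3 − (1/3)·40.5625 = 42.8125.

40.5625, 42.8125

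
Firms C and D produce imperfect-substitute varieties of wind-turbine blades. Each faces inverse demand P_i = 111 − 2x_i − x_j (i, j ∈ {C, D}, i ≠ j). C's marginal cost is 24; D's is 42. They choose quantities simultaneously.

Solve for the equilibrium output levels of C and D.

18.6, 12.6

Firm C's profit: π = x_C(111 − 2x_C − x_D) − 24x_C.
∂π/∂x_C = 87 − 4x_C − x_D = 0 ⇒ x_C = 21.75 − 0.25x_D.
Similarly x_D = 17.25 − 0.25x_C.
Solving the two reaction functions simultaneously: (1 − (−0.25)(−0.25))x_C = 21.75 − 0.25·17.25, so 0.9375x_C = 17.4375 and x_C = 18.6.
Then x_D = 17.25 − 0.25·18.6 = 12.6.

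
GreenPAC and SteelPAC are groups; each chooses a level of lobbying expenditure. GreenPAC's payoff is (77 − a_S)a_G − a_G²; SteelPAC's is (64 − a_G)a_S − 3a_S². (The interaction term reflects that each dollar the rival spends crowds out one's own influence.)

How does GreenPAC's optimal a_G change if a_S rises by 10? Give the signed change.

-5

Expanding GreenPAC's payoff: 77a_G − a_Sa_G − a_G².
∂π/∂a_G = 77 − a_S − 2a_G = 0, so a_G = 38.5 − 0.5a_S.
The reaction-function slope is −0.5, so a 10-unit rise in a_S moves a_G by −0.5 × 10 = −5. GreenPAC's best response falls — the actions are strategic substitutes.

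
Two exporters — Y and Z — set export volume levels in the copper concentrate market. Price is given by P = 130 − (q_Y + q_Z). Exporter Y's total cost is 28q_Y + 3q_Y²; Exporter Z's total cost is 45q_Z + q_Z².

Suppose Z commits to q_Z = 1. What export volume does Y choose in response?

Exporter Y's profit: π = q_Y(130 − (q_Y + q_Z)) − 28q_Y − 3q_Y².
∂π/∂q_Y = 102 − 8q_Y − q_Z = 0, so q_Y = 12.75 − 0.125q_Z.
At q_Z = 1: q_Y = 12.75 − 0.125·1 = 12.625.

12.625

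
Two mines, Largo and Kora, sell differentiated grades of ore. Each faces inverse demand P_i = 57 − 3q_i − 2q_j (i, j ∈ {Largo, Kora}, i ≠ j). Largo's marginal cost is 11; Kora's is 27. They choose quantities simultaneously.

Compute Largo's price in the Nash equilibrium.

Mine Largo's profit: π = q_{Largo}(57 − 3q_{Largo} − 2q_{Kora}) − 11q_{Largo}.
∂π/∂q_{Largo} = 46 − 6q_{Largo} − 2q_{Kora} = 0 ⇒ q_{Largo} = 23/3 − (1/3)q_{Kora}.
Similarly q_{Kora} = 5 − (1/3)q_{Largo}.
Substituting the second reaction function into the first: q_{Largo} = 23/3 − (1/3)(5 − (1/3)q_{Largo}), which gives (8/9)q_{Largo} = 6 ⇒ q_{Largo} = 6.75.
Then q_{Kora} = 5 − (1/3)·6.75 = 2.75.
P_{Largo} = 57 − 3·6.75 − 2·2.75 = 31.25.

31.25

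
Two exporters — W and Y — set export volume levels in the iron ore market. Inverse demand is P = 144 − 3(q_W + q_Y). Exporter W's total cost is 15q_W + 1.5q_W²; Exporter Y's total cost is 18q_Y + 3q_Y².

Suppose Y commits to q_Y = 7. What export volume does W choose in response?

12

Exporter W's profit: π = q_W(144 − 3(q_W + q_Y)) − 15q_W − 1.5q_W².
∂π/∂q_W = 129 − 9q_W − 3q_Y = 0, so q_W = 43/3 − (1/3)q_Y.
At q_Y = 7: q_W = 43/3 − (1/3)·7 = 12.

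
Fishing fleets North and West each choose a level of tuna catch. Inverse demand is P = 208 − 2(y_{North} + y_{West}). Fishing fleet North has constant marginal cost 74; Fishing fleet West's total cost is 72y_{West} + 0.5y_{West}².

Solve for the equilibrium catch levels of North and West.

Fishing fleet North's profit: π = y_{North}(208 − 2(y_{North} + y_{West})) − 74y_{North}.
∂π/∂y_{North} = 134 − 4y_{North} − 2y_{West} = 0, so y_{North} = 33.5 − 0.5y_{West}.
For West: ∂π/∂y_{West} = 136 − 5y_{West} − 2y_{North} = 0 ⇒ y_{West} = 27.2 − 0.4y_{North}.
Substituting the second reaction function into the first: y_{North} = 33.5 − 0.5(27.2 − 0.4y_{North}), which gives 0.8y_{North} = 19.9 ⇒ y_{North} = 24.875.
Then y_{West} = 27.2 − 0.4·24.875 = 17.25.

24.875, 17.25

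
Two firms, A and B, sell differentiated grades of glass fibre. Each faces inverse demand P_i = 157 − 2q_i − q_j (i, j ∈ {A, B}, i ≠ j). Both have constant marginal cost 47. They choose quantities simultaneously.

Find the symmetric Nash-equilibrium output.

Firm A's profit: π = q_A(157 − 2q_A − q_B) − 47q_A.
∂π/∂q_A = 110 − 4q_A − q_B = 0 ⇒ q_A = 27.5 − 0.25q_B.
By symmetry q_B = q_A; substituting into the reaction function, 1.25q_A = 27.5 and q_A = 22.

22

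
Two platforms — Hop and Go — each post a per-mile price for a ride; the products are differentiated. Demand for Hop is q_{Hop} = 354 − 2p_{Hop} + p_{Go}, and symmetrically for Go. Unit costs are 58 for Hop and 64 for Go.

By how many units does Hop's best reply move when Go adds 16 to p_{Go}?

4

Hop's profit: π = (p_{Hop} − 58)(354 − 2p_{Hop} + p_{Go}).
∂π/∂p_{Hop} = 470 − 4p_{Hop} + p_{Go} = 0 ⇒ p_{Hop} = 117.5 + 0.25p_{Go}.
The reaction-function slope is 0.25, so a 16-unit rise in p_{Go} moves p_{Hop} by 0.25 × 16 = 4. Hop's best response rises — the actions are strategic complements.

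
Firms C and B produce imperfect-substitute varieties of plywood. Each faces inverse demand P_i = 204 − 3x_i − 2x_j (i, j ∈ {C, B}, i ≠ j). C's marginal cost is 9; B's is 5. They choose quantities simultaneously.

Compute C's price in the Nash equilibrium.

Firm C's profit: π = x_C(204 − 3x_C − 2x_B) − 9x_C.
∂π/∂x_C = 195 − 6x_C − 2x_B = 0 ⇒ x_C = 32.5 − (1/3)x_B.
Similarly x_B = 199/6 − (1/3)x_C.
Solving the two reaction functions simultaneously: (1 − (−1/3)(−1/3))x_C = 32.5 − (1/3)·(199/6), so (8/9)x_C = 193/9 and x_C = 24.125.
Then x_B = 199/6 − (1/3)·24.125 = 25.125.
P_C = 204 − 3·24.125 − 2·25.125 = 81.375.

81.375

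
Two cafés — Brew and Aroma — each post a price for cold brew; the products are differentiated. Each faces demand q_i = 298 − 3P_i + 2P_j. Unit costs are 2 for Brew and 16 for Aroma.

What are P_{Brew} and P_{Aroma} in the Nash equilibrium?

Brew's profit: π = (P_{Brew} − 2)(298 − 3P_{Brew} + 2P_{Aroma}).
∂π/∂P_{Brew} = 304 − 6P_{Brew} + 2P_{Aroma} = 0 ⇒ P_{Brew} = 152/3 + (1/3)P_{Aroma}.
Similarly P_{Aroma} = 173/3 + (1/3)P_{Brew}.
Solving the two reaction functions simultaneously: (1 − (1/3)(1/3))P_{Brew} = 152/3 + (1/3)·(173/3), so (8/9)P_{Brew} = 629/9 and P_{Brew} = 78.625.
Then P_{Aroma} = 173/3 + (1/3)·78.625 = 83.875.

78.625, 83.875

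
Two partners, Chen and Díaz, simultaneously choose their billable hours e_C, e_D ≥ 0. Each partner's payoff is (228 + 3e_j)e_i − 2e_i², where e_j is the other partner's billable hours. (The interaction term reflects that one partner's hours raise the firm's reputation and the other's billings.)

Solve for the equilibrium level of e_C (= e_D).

228

Chen's payoff is (228 + 3e_D)e_C − 2e_C².
∂π/∂e_C = 228 + 3e_D − 4e_C = 0, so e_C = 57 + 0.75e_D.
By symmetry e_D = e_C; substituting into the reaction function, 0.25e_C = 57 and e_C = 228.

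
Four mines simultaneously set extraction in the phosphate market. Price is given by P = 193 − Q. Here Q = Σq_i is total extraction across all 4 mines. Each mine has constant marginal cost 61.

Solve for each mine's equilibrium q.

26.4

A representative mine's profit is π_i = q_i(193 − Q) − 61q_i, with Q = q_i + Σ_{j≠i} q_j.
First-order condition: 132 − 2q_i − Σ_{j≠i} q_j = 0.
With identical mines, set every q_j = q: then 132 − 2q − 3q = 0, i.e. q = 132/5 = 26.4.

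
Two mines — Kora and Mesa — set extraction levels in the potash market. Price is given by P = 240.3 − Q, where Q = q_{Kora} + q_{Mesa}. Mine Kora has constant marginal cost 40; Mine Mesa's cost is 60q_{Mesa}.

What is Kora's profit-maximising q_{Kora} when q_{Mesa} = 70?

65.15

Mine Kora's profit: π = q_{Kora}(240.3 − (q_{Kora} + q_{Mesa})) − 40q_{Kora}.
∂π/∂q_{Kora} = 200.3 − 2q_{Kora} − q_{Mesa} = 0, so q_{Kora} = 100.15 − 0.5q_{Mesa}.
At q_{Mesa} = 70: q_{Kora} = 100.15 − 0.5·70 = 65.15.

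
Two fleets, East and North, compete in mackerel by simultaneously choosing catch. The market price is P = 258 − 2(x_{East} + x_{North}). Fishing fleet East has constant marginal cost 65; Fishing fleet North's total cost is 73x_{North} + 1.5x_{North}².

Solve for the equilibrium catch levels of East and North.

Fishing fleet East's profit: π = x_{East}(258 − 2(x_{East} + x_{North})) − 65x_{East}.
∂π/∂x_{East} = 193 − 4x_{East} − 2x_{North} = 0, so x_{East} = 48.25 − 0.5x_{North}.
For North: ∂π/∂x_{North} = 185 − 7x_{North} − 2x_{East} = 0 ⇒ x_{North} = 185/7 − (2/7)x_{East}.
Plugging x_{North} into East's best response: x_{East} = 48.25 − 0.5(185/7 − (2/7)x_{East}) ⇒ (6/7)x_{East} = 981/28, so x_{East} = 40.875.
Then x_{North} = 185/7 − (2/7)·40.875 = 14.75.

40.875, 14.75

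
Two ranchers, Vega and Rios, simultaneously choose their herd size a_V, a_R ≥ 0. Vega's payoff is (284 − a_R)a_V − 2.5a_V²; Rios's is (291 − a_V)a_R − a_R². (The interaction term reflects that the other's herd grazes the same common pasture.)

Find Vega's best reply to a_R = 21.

52.6

Expanding Vega's payoff: 284a_V − a_Ra_V − 2.5a_V².
∂π/∂a_V = 284 − a_R − 5a_V = 0, so a_V = 56.8 − 0.2a_R.
At a_R = 21: a_V = 56.8 − 0.2·21 = 52.6.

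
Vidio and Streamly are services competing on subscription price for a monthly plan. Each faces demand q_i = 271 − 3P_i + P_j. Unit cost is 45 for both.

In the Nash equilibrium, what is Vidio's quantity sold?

Vidio's profit: π = (P_{Vidio} − 45)(271 − 3P_{Vidio} + P_{Streamly}).
∂π/∂P_{Vidio} = 406 − 6P_{Vidio} + P_{Streamly} = 0 ⇒ P_{Vidio} = 203/3 + (1/6)P_{Streamly}.
Setting P_{Vidio} = P_{Streamly} in the reaction function: P_{Vidio} = 203/3 + (1/6)P_{Vidio}, so P_{Vidio} = (203/3) / (5/6) = 81.2.
q_{Vidio} = 271 − 3·81.2 + 81.2 = 108.6.

108.6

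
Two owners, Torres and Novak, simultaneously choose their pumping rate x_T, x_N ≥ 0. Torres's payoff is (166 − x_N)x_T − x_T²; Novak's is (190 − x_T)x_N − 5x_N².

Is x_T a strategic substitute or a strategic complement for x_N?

strategic substitutes

Expanding Torres's payoff: 166x_T − x_Nx_T − x_T².
∂π/∂x_T = 166 − x_N − 2x_T = 0, so x_T = 83 − 0.5x_N.
The best-response slope dx_T/dx_N = −0.5 < 0: the reaction function is downward-sloping, so the choices are strategic substitutes.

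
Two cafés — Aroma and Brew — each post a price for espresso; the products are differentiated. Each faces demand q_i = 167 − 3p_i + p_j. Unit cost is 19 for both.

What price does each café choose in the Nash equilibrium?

44.8

Aroma's profit: π = (p_{Aroma} − 19)(167 − 3p_{Aroma} + p_{Brew}).
∂π/∂p_{Aroma} = 224 − 6p_{Aroma} + p_{Brew} = 0 ⇒ p_{Aroma} = 112/3 + (1/6)p_{Brew}.
The game is symmetric, so in equilibrium p_{Brew} = p_{Aroma}: the reaction function gives (5/6)p_{Aroma} = 112/3, hence p_{Aroma} = 44.8.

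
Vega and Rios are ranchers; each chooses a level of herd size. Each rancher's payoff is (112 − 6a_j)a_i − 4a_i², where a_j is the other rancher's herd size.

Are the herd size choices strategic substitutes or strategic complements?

strategic substitutes

Vega's payoff is (112 − 6a_R)a_V − 4a_V².
∂π/∂a_V = 112 − 6a_R − 8a_V = 0, so a_V = 14 − 0.75a_R.
The best-response slope da_V/da_R = −0.75 < 0: the reaction function is downward-sloping, so the choices are strategic substitutes.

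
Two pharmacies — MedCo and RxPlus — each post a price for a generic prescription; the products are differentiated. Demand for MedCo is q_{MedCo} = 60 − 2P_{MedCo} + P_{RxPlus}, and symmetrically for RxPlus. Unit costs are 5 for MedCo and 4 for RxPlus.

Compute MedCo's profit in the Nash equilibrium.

662.48

MedCo's profit: π = (P_{MedCo} − 5)(60 − 2P_{MedCo} + P_{RxPlus}).
∂π/∂P_{MedCo} = 70 − 4P_{MedCo} + P_{RxPlus} = 0 ⇒ P_{MedCo} = 17.5 + 0.25P_{RxPlus}.
Similarly P_{RxPlus} = 17 + 0.25P_{MedCo}.
Substituting the second reaction function into the first: P_{MedCo} = 17.5 + 0.25(17 + 0.25P_{MedCo}), which gives 0.9375P_{MedCo} = 21.75 ⇒ P_{MedCo} = 23.2.
Then P_{RxPlus} = 17 + 0.25·23.2 = 22.8.
q_{MedCo} = 60 − 2·23.2 + 22.8 = 36.4.
Profit = (23.2 − 5)·36.4 = 662.48.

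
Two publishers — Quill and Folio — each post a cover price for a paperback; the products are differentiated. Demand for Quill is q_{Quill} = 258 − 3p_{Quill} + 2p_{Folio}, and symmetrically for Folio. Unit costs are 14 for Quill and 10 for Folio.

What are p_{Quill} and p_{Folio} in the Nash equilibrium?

74.25, 72.75

Quill's profit: π = (p_{Quill} − 14)(258 − 3p_{Quill} + 2p_{Folio}).
∂π/∂p_{Quill} = 300 − 6p_{Quill} + 2p_{Folio} = 0 ⇒ p_{Quill} = 50 + (1/3)p_{Folio}.
Similarly p_{Folio} = 48 + (1/3)p_{Quill}.
Substituting the second reaction function into the first: p_{Quill} = 50 + (1/3)(48 + (1/3)p_{Quill}), which gives (8/9)p_{Quill} = 66 ⇒ p_{Quill} = 74.25.
Then p_{Folio} = 48 + (1/3)·74.25 = 72.75.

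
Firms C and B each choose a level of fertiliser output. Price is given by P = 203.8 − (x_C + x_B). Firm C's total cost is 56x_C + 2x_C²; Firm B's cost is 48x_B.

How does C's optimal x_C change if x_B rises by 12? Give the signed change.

-2

Firm C's profit: π = x_C(203.8 − (x_C + x_B)) − 56x_C − 2x_C².
∂π/∂x_C = 147.8 − 6x_C − x_B = 0, so x_C = 739/30 − (1/6)x_B.
The reaction-function slope is −1/6, so a 12-unit rise in x_B moves x_C by −1/6 × 12 = −2. C's best response falls — the actions are strategic substitutes.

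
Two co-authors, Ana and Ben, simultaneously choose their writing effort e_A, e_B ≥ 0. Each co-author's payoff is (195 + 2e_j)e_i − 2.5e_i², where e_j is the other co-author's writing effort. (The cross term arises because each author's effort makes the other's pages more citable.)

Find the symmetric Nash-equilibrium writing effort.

65

Ana's payoff is (195 + 2e_B)e_A − 2.5e_A².
∂π/∂e_A = 195 + 2e_B − 5e_A = 0, so e_A = 39 + 0.4e_B.
By symmetry e_B = e_A; substituting into the reaction function, 0.6e_A = 39 and e_A = 65.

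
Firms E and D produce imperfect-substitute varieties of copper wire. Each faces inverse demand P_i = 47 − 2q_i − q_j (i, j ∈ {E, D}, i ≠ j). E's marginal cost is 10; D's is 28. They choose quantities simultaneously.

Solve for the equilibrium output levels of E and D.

8.6, 2.6

Firm E's profit: π = q_E(47 − 2q_E − q_D) − 10q_E.
∂π/∂q_E = 37 − 4q_E − q_D = 0 ⇒ q_E = 9.25 − 0.25q_D.
Similarly q_D = 4.75 − 0.25q_E.
Plugging q_D into E's best response: q_E = 9.25 − 0.25(4.75 − 0.25q_E) ⇒ 0.9375q_E = 8.0625, so q_E = 8.6.
Then q_D = 4.75 − 0.25·8.6 = 2.6.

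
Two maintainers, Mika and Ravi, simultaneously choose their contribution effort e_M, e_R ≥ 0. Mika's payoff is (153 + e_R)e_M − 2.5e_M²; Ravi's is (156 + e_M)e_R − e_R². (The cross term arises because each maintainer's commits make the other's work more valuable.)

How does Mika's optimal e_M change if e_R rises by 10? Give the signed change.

2

Expanding Mika's payoff: 153e_M + e_Re_M − 2.5e_M².
∂π/∂e_M = 153 + e_R − 5e_M = 0, so e_M = 30.6 + 0.2e_R.
The reaction-function slope is 0.2, so a 10-unit rise in e_R moves e_M by 0.2 × 10 = 2. Mika's best response rises — the actions are strategic complements.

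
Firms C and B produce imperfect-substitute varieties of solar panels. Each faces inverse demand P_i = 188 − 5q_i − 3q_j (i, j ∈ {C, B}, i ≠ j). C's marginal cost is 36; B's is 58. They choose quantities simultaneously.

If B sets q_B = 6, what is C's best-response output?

13.4

Firm C's profit: π = q_C(188 − 5q_C − 3q_B) − 36q_C.
∂π/∂q_C = 152 − 10q_C − 3q_B = 0 ⇒ q_C = 15.2 − 0.3q_B.
At q_B = 6: q_C = 15.2 − 0.3·6 = 13.4.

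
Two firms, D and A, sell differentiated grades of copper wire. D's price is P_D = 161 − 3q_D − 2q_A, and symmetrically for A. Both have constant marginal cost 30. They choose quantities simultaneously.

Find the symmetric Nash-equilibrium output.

Firm D's profit: π = q_D(161 − 3q_D − 2q_A) − 30q_D.
∂π/∂q_D = 131 − 6q_D − 2q_A = 0 ⇒ q_D = 131/6 − (1/3)q_A.
Setting q_D = q_A in the reaction function: q_D = 131/6 − (1/3)q_D, so q_D = (131/6) / (4/3) = 16.375.

16.375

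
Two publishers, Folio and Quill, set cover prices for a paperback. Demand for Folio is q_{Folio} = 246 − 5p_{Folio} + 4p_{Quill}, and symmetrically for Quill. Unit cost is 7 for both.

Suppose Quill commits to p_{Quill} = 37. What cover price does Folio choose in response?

42.9

Folio's profit: π = (p_{Folio} − 7)(246 − 5p_{Folio} + 4p_{Quill}).
∂π/∂p_{Folio} = 281 − 10p_{Folio} + 4p_{Quill} = 0 ⇒ p_{Folio} = 28.1 + 0.4p_{Quill}.
At p_{Quill} = 37: p_{Folio} = 28.1 + 0.4·37 = 42.9.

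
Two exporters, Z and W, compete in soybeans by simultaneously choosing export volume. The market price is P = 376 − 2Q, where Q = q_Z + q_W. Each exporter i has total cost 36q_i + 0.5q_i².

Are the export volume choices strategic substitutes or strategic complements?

Exporter Z's profit: π = q_Z(376 − 2(q_Z + q_W)) − 36q_Z − 0.5q_Z².
∂π/∂q_Z = 340 − 5q_Z − 2q_W = 0, so q_Z = 68 − 0.4q_W.
The best-response slope dq_Z/dq_W = −0.4 < 0: the reaction function is downward-sloping, so the choices are strategic substitutes.

strategic substitutes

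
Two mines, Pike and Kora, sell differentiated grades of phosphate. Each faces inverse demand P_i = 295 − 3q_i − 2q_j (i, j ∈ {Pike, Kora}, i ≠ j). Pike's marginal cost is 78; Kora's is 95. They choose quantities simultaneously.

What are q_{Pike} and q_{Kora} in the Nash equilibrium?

Mine Pike's profit: π = q_{Pike}(295 − 3q_{Pike} − 2q_{Kora}) − 78q_{Pike}.
∂π/∂q_{Pike} = 217 − 6q_{Pike} − 2q_{Kora} = 0 ⇒ q_{Pike} = 217/6 − (1/3)q_{Kora}.
Similarly q_{Kora} = 100/3 − (1/3)q_{Pike}.
Plugging q_{Kora} into Pike's best response: q_{Pike} = 217/6 − (1/3)(100/3 − (1/3)q_{Pike}) ⇒ (8/9)q_{Pike} = 451/18, so q_{Pike} = 28.1875.
Then q_{Kora} = 100/3 − (1/3)·28.1875 = 23.9375.

28.1875, 23.9375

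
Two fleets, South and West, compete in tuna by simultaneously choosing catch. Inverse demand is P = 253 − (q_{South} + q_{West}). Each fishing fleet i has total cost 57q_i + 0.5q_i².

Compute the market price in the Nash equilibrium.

155

Fishing fleet South's profit: π = q_{South}(253 − (q_{South} + q_{West})) − 57q_{South} − 0.5q_{South}².
∂π/∂q_{South} = 196 − 3q_{South} − q_{West} = 0, so q_{South} = 196/3 − (1/3)q_{West}.
The game is symmetric, so in equilibrium q_{West} = q_{South}: the reaction function gives (4/3)q_{South} = 196/3, hence q_{South} = 49.
Equilibrium price: P = 253 − 98 = 155.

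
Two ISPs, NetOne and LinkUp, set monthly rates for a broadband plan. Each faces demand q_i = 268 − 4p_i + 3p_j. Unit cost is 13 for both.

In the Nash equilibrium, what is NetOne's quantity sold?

NetOne's profit: π = (p_{NetOne} − 13)(268 − 4p_{NetOne} + 3p_{LinkUp}).
∂π/∂p_{NetOne} = 320 − 8p_{NetOne} + 3p_{LinkUp} = 0 ⇒ p_{NetOne} = 40 + 0.375p_{LinkUp}.
By symmetry p_{LinkUp} = p_{NetOne}; substituting into the reaction function, 0.625p_{NetOne} = 40 and p_{NetOne} = 64.
q_{NetOne} = 268 − 4·64 + 3·64 = 204.

204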